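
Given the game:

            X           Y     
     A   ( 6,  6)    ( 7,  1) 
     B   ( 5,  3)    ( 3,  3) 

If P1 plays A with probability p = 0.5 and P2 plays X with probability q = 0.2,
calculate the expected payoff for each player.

E[P1] = 5.1, E[P2] = 2.5

Work:
E[P1] = p·q·π₁(A,X) + p·(1-q)·π₁(A,Y) + (1-p)·q·π₁(B,X) + (1-p)·(1-q)·π₁(B,Y)
= 0.5·0.2·6 + 0.5·0.8·7 + 0.5·0.2·5 + 0.5·0.8·3
= 5.1

E[P2] = 2.5 (similar calculation)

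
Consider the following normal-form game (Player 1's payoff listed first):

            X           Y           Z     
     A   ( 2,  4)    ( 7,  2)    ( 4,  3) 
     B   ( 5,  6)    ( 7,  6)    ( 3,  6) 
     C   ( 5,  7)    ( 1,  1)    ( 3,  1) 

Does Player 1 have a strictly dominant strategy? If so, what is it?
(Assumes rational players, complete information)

No strictly dominant strategy exists for Player 1

Work:
A strategy strictly dominates another if it gives a strictly higher payoff against every opponent action. Compare each pair of P1's strategies column-by-column:
  A vs B: [2 vs 5, 7 vs 7, 4 vs 3] → A does not strictly dominate B (column X: 2 ≤ 5)
  A vs C: [2 vs 5, 7 vs 1, 4 vs 3] → A does not strictly dominate C (column X: 2 ≤ 5)
  B vs A: [5 vs 2, 7 vs 7, 3 vs 4] → B does not strictly dominate A (column Y: 7 ≤ 7)
  B vs C: [5 vs 5, 7 vs 1, 3 vs 3] → B does not strictly dominate C (column X: 5 ≤ 5)
  C vs A: [5 vs 2, 1 vs 7, 3 vs 4] → C does not strictly dominate A (column Y: 1 ≤ 7)
  C vs B: [5 vs 5, 1 vs 7, 3 vs 3] → C does not strictly dominate B (column X: 5 ≤ 5)
No single strategy strictly dominates all others → no strictly dominant strategy.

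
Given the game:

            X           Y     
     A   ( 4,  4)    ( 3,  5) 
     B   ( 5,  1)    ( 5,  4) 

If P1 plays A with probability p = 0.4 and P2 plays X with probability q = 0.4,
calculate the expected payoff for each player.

E[P1] = 4.36, E[P2] = 3.52

Work:
E[P1] = p·q·π₁(A,X) + p·(1-q)·π₁(A,Y) + (1-p)·q·π₁(B,X) + (1-p)·(1-q)·π₁(B,Y)
= 0.4·0.4·4 + 0.4·0.6·3 + 0.6·0.4·5 + 0.6·0.6·5
= 4.36

E[P2] = 3.52 (similar calculation)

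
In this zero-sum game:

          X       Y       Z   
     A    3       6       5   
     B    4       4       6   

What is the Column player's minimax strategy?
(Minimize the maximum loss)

Column should play X, value = 4

Work:
Column player minimizes Row's maximum payoff:
Column X: max payoff to Row = 4
Column Y: max payoff to Row = 6
Column Z: max payoff to Row = 6
Minimum is 4, achieved by column X.
Minimax strategy: X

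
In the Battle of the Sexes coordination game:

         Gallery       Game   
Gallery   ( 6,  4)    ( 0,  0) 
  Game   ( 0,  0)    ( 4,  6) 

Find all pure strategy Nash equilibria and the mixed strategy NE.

Pure NE: (Gallery, Gallery) and (Game, Game); Mixed NE: p = 0.6, q = 0.4

Work:
Check pure NE:
(Gallery, Gallery): (6, 4) - no unilateral deviation beneficial
(Game, Game): (4, 6) - no unilateral deviation beneficial
Mixed NE: P1 plays Gallery with p = 0.6, P2 plays Gallery with q = 0.4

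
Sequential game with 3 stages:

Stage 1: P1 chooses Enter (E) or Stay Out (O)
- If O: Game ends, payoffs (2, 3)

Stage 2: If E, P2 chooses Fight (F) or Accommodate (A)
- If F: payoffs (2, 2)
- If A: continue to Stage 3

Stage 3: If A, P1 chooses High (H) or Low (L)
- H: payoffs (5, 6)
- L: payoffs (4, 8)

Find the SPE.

SPE: (E, A, H); Outcome (5, 6)

Work:
Stage 3: P1 chooses H (5 vs 4)
Stage 2: P2: F->2, A->6 (anticipating H). Choose A
Stage 1: P1: O->2, E->5 (anticipating A, H). Choose E
SPE path: E -> A -> H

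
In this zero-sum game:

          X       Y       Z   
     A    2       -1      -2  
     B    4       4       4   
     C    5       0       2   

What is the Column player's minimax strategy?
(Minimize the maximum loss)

Column should play Y or Z (all achieve the minimum), value = 4

Work:
Column player minimizes Row's maximum payoff:
Column X: max payoff to Row = 5
Column Y: max payoff to Row = 4
Column Z: max payoff to Row = 4
Minimum is 4, achieved by columns Y, Z (tied).
Each of Y or Z is a minimax strategy.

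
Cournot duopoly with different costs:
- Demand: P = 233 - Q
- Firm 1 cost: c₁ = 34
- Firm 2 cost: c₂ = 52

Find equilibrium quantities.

q₁* = 72.33, q₂* = 54.33

Work:
Reaction: q₁ = (233 - 34 - q₂)/2
Reaction: q₂ = (233 - 52 - q₁)/2
Solve simultaneously:
q₁* = (233 - 2×34 + 52)/3 = 72.33
q₂* = (233 - 2×52 + 34)/3 = 54.33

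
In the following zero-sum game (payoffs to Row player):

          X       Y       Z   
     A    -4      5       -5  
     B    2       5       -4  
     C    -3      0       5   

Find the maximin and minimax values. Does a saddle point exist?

Maximin = -3, Minimax = 2, Saddle: False

Work:
Row minimums: [-5, -4, -3] → maximin = -3
Column maximums: [2, 5, 5] → minimax = 2
No saddle point (maximin ≠ minimax). Mixed strategy needed.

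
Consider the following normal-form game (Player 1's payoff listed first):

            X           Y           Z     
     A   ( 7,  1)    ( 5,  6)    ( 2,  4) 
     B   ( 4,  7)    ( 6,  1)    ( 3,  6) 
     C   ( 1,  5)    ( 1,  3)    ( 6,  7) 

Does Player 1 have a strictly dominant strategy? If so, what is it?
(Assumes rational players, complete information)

No strictly dominant strategy exists for Player 1

Work:
A strategy strictly dominates another if it gives a strictly higher payoff against every opponent action. Compare each pair of P1's strategies column-by-column:
  A vs B: [7 vs 4, 5 vs 6, 2 vs 3] → A does not strictly dominate B (column Y: 5 ≤ 6)
  A vs C: [7 vs 1, 5 vs 1, 2 vs 6] → A does not strictly dominate C (column Z: 2 ≤ 6)
  B vs A: [4 vs 7, 6 vs 5, 3 vs 2] → B does not strictly dominate A (column X: 4 ≤ 7)
  B vs C: [4 vs 1, 6 vs 1, 3 vs 6] → B does not strictly dominate C (column Z: 3 ≤ 6)
  C vs A: [1 vs 7, 1 vs 5, 6 vs 2] → C does not strictly dominate A (column X: 1 ≤ 7)
  C vs B: [1 vs 4, 1 vs 6, 6 vs 3] → C does not strictly dominate B (column X: 1 ≤ 4)
No single strategy strictly dominates all others → no strictly dominant strategy.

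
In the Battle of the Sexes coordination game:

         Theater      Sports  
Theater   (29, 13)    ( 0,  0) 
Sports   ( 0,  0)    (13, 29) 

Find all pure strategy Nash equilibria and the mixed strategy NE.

Pure NE: (Theater, Theater) and (Sports, Sports); Mixed NE: p = 0.6905, q = 0.3095

Work:
Check pure NE:
(Theater, Theater): (29, 13) - no unilateral deviation beneficial
(Sports, Sports): (13, 29) - no unilateral deviation beneficial
Mixed NE: P1 plays Theater with p = 0.6905, P2 plays Theater with q = 0.3095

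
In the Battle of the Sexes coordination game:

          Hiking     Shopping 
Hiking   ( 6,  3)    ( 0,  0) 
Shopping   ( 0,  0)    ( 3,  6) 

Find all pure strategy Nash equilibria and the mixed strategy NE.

Pure NE: (Hiking, Hiking) and (Shopping, Shopping); Mixed NE: p = 0.6667, q = 0.3333

Work:
Check pure NE:
(Hiking, Hiking): (6, 3) - no unilateral deviation beneficial
(Shopping, Shopping): (3, 6) - no unilateral deviation beneficial
Mixed NE: P1 plays Hiking with p = 0.6667, P2 plays Hiking with q = 0.3333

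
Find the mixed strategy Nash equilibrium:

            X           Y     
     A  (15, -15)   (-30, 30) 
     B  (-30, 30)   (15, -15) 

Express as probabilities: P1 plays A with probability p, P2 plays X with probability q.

p = 0.5, q = 0.5

Work:
Find probabilities that make opponent indifferent:
P2 chooses q to make P1 indifferent between A and B
P1 chooses p to make P2 indifferent between X and Y
Mixed NE: P1 plays (A: 0.5, B: 0.5), P2 plays (X: 0.5, Y: 0.5)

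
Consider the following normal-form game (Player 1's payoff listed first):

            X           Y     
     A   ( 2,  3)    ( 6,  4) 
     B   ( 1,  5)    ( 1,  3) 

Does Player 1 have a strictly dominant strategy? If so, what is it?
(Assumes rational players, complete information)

Yes, Player 1's strictly dominant strategy is A

Work:
A strategy strictly dominates another if it gives a strictly higher payoff against every opponent action. Compare each pair of P1's strategies column-by-column:
  A vs B: [2 vs 1, 6 vs 1] → A strictly dominates B
  B vs A: [1 vs 2, 1 vs 6] → B does not strictly dominate A (column X: 1 ≤ 2)
A strictly dominates every other strategy → strictly dominant.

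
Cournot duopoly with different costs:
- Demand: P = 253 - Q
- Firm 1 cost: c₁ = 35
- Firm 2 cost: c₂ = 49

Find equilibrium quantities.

q₁* = 77.33, q₂* = 63.33

Work:
Reaction: q₁ = (253 - 35 - q₂)/2
Reaction: q₂ = (253 - 49 - q₁)/2
Solve simultaneously:
q₁* = (253 - 2×35 + 49)/3 = 77.33
q₂* = (253 - 2×49 + 35)/3 = 63.33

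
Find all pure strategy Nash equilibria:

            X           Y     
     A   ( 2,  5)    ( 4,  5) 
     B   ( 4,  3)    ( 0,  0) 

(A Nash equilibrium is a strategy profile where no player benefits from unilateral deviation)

Nash equilibrium: (A, Y), (B, X)

Work:
Best responses:
  P1 vs X: payoffs [2, 4] → best response B (payoff 4)
  P1 vs Y: payoffs [4, 0] → best response A (payoff 4)
  P2 vs A: payoffs [5, 5] → best response X/Y (payoff 5)
  P2 vs B: payoffs [3, 0] → best response X (payoff 3)
Mutual best responses: (A,Y), (B,X) → Nash equilibria.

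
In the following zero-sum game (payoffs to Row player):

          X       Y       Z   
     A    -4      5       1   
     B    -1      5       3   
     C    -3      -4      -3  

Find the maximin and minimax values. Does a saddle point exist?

Maximin = -1, Minimax = -1, Saddle: True

Work:
Row minimums: [-4, -1, -4] → maximin = -1
Column maximums: [-1, 5, 3] → minimax = -1
Saddle point exists! Game value = -1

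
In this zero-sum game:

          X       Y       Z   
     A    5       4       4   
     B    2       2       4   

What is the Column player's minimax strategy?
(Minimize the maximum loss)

Column should play Y or Z (all achieve the minimum), value = 4

Work:
Column player minimizes Row's maximum payoff:
Column X: max payoff to Row = 5
Column Y: max payoff to Row = 4
Column Z: max payoff to Row = 4
Minimum is 4, achieved by columns Y, Z (tied).
Each of Y or Z is a minimax strategy.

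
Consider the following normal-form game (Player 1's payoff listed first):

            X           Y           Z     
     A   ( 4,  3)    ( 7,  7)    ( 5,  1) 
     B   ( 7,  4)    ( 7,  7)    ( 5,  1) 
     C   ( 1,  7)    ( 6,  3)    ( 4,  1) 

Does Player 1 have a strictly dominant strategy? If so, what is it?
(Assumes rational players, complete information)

No strictly dominant strategy exists for Player 1

Work:
A strategy strictly dominates another if it gives a strictly higher payoff against every opponent action. Compare each pair of P1's strategies column-by-column:
  A vs B: [4 vs 7, 7 vs 7, 5 vs 5] → A does not strictly dominate B (column X: 4 ≤ 7)
  A vs C: [4 vs 1, 7 vs 6, 5 vs 4] → A strictly dominates C
  B vs A: [7 vs 4, 7 vs 7, 5 vs 5] → B does not strictly dominate A (column Y: 7 ≤ 7)
  B vs C: [7 vs 1, 7 vs 6, 5 vs 4] → B strictly dominates C
  C vs A: [1 vs 4, 6 vs 7, 4 vs 5] → C does not strictly dominate A (column X: 1 ≤ 4)
  C vs B: [1 vs 7, 6 vs 7, 4 vs 5] → C does not strictly dominate B (column X: 1 ≤ 7)
No single strategy strictly dominates all others → no strictly dominant strategy.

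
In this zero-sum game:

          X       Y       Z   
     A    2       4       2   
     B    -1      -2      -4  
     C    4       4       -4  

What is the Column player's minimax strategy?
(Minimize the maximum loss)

Column should play Z, value = 2

Work:
Column player minimizes Row's maximum payoff:
Column X: max payoff to Row = 4
Column Y: max payoff to Row = 4
Column Z: max payoff to Row = 2
Minimum is 2, achieved by column Z.
Minimax strategy: Z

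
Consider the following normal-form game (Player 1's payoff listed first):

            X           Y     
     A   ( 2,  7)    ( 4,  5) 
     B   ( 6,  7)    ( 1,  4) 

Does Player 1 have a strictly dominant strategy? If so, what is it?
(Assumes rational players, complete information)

No strictly dominant strategy exists for Player 1

Work:
A strategy strictly dominates another if it gives a strictly higher payoff against every opponent action. Compare each pair of P1's strategies column-by-column:
  A vs B: [2 vs 6, 4 vs 1] → A does not strictly dominate B (column X: 2 ≤ 6)
  B vs A: [6 vs 2, 1 vs 4] → B does not strictly dominate A (column Y: 1 ≤ 4)
No single strategy strictly dominates all others → no strictly dominant strategy.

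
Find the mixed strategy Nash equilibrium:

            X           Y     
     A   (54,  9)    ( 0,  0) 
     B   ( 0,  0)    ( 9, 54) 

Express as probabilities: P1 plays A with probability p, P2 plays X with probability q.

p = 0.8571, q = 0.1429

Work:
Find probabilities that make opponent indifferent:
P2 chooses q to make P1 indifferent between A and B
P1 chooses p to make P2 indifferent between X and Y
Mixed NE: P1 plays (A: 0.8571, B: 0.1429), P2 plays (X: 0.1429, Y: 0.8571)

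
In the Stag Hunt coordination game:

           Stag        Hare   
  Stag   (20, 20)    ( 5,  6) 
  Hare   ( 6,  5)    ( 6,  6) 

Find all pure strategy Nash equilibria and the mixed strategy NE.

Pure NE: (Stag, Stag) and (Hare, Hare); Mixed NE: p = 0.0667, q = 0.0667

Work:
Check pure NE:
(Stag, Stag): (20, 20) - no unilateral deviation beneficial
(Hare, Hare): (6, 6) - no unilateral deviation beneficial
Mixed NE: P1 plays Stag with p = 0.0667, P2 plays Stag with q = 0.0667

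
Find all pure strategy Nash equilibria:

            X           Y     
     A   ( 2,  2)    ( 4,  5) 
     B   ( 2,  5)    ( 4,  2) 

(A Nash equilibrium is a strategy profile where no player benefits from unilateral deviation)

Nash equilibrium: (A, Y), (B, X)

Work:
Best responses:
  P1 vs X: payoffs [2, 2] → best response A/B (payoff 2)
  P1 vs Y: payoffs [4, 4] → best response A/B (payoff 4)
  P2 vs A: payoffs [2, 5] → best response Y (payoff 5)
  P2 vs B: payoffs [5, 2] → best response X (payoff 5)
Mutual best responses: (A,Y), (B,X) → Nash equilibria.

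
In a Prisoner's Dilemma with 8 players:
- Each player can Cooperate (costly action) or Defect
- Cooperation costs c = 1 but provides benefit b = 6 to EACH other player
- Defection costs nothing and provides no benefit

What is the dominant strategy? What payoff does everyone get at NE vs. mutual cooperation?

Dominant: Defect; NE payoff = 0; Coop payoff = 41

Work:
Defect dominates (saves cost c = 1, benefit to others is external)
NE: All defect → everyone gets 0
If all cooperate: each receives (7)×6 - 1 = 41
Social dilemma: 41 > 0 but NE gives 0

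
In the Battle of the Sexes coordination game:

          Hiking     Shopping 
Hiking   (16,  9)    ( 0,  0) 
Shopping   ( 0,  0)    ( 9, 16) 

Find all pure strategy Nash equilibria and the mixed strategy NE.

Pure NE: (Hiking, Hiking) and (Shopping, Shopping); Mixed NE: p = 0.64, q = 0.36

Work:
Check pure NE:
(Hiking, Hiking): (16, 9) - no unilateral deviation beneficial
(Shopping, Shopping): (9, 16) - no unilateral deviation beneficial
Mixed NE: P1 plays Hiking with p = 0.64, P2 plays Hiking with q = 0.36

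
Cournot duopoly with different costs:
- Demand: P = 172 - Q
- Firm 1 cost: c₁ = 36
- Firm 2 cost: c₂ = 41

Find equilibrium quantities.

q₁* = 47.0, q₂* = 42.0

Work:
Reaction: q₁ = (172 - 36 - q₂)/2
Reaction: q₂ = (172 - 41 - q₁)/2
Solve simultaneously:
q₁* = (172 - 2×36 + 41)/3 = 47.0
q₂* = (172 - 2×41 + 36)/3 = 42.0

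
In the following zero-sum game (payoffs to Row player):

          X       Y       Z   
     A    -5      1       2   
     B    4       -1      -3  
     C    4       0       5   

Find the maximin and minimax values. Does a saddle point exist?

Maximin = 0, Minimax = 1, Saddle: False

Work:
Row minimums: [-5, -3, 0] → maximin = 0
Column maximums: [4, 1, 5] → minimax = 1
No saddle point (maximin ≠ minimax). Mixed strategy needed.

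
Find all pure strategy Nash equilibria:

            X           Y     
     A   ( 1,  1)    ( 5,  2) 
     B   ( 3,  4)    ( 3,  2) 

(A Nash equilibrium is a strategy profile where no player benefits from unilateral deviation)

Nash equilibrium: (A, Y), (B, X)

Work:
Best responses:
  P1 vs X: payoffs [1, 3] → best response B (payoff 3)
  P1 vs Y: payoffs [5, 3] → best response A (payoff 5)
  P2 vs A: payoffs [1, 2] → best response Y (payoff 2)
  P2 vs B: payoffs [4, 2] → best response X (payoff 4)
Mutual best responses: (A,Y), (B,X) → Nash equilibria.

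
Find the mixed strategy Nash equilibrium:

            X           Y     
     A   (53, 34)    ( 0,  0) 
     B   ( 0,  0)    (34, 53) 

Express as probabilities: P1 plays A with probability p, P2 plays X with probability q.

p = 0.6092, q = 0.3908

Work:
Find probabilities that make opponent indifferent:
P2 chooses q to make P1 indifferent between A and B
P1 chooses p to make P2 indifferent between X and Y
Mixed NE: P1 plays (A: 0.6092, B: 0.3908), P2 plays (X: 0.3908, Y: 0.6092)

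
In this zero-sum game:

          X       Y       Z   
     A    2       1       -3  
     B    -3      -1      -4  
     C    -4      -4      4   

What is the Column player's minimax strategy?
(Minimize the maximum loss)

Column should play Y, value = 1

Work:
Column player minimizes Row's maximum payoff:
Column X: max payoff to Row = 2
Column Y: max payoff to Row = 1
Column Z: max payoff to Row = 4
Minimum is 1, achieved by column Y.
Minimax strategy: Y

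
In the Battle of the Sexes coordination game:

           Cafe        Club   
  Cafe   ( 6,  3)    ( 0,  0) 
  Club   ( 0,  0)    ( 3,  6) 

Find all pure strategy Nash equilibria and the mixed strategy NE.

Pure NE: (Cafe, Cafe) and (Club, Club); Mixed NE: p = 0.6667, q = 0.3333

Work:
Check pure NE:
(Cafe, Cafe): (6, 3) - no unilateral deviation beneficial
(Club, Club): (3, 6) - no unilateral deviation beneficial
Mixed NE: P1 plays Cafe with p = 0.6667, P2 plays Cafe with q = 0.3333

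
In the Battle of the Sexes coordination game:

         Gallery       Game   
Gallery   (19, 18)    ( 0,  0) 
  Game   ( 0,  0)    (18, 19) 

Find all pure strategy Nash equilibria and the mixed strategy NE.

Pure NE: (Gallery, Gallery) and (Game, Game); Mixed NE: p = 0.5135, q = 0.4865

Work:
Check pure NE:
(Gallery, Gallery): (19, 18) - no unilateral deviation beneficial
(Game, Game): (18, 19) - no unilateral deviation beneficial
Mixed NE: P1 plays Gallery with p = 0.5135, P2 plays Gallery with q = 0.4865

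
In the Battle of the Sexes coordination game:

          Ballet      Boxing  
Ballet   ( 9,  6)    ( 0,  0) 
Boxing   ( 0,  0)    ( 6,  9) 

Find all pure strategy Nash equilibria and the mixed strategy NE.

Pure NE: (Ballet, Ballet) and (Boxing, Boxing); Mixed NE: p = 0.6, q = 0.4

Work:
Check pure NE:
(Ballet, Ballet): (9, 6) - no unilateral deviation beneficial
(Boxing, Boxing): (6, 9) - no unilateral deviation beneficial
Mixed NE: P1 plays Ballet with p = 0.6, P2 plays Ballet with q = 0.4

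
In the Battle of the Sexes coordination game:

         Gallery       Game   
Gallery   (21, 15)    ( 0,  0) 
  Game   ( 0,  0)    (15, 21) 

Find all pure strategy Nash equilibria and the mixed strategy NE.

Pure NE: (Gallery, Gallery) and (Game, Game); Mixed NE: p = 0.5833, q = 0.4167

Work:
Check pure NE:
(Gallery, Gallery): (21, 15) - no unilateral deviation beneficial
(Game, Game): (15, 21) - no unilateral deviation beneficial
Mixed NE: P1 plays Gallery with p = 0.5833, P2 plays Gallery with q = 0.4167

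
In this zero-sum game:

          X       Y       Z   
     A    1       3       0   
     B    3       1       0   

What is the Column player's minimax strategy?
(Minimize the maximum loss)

Column should play Z, value = 0

Work:
Column player minimizes Row's maximum payoff:
Column X: max payoff to Row = 3
Column Y: max payoff to Row = 3
Column Z: max payoff to Row = 0
Minimum is 0, achieved by column Z.
Minimax strategy: Z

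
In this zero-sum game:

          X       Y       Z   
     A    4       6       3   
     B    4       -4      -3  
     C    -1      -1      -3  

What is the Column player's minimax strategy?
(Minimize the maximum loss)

Column should play Z, value = 3

Work:
Column player minimizes Row's maximum payoff:
Column X: max payoff to Row = 4
Column Y: max payoff to Row = 6
Column Z: max payoff to Row = 3
Minimum is 3, achieved by column Z.
Minimax strategy: Z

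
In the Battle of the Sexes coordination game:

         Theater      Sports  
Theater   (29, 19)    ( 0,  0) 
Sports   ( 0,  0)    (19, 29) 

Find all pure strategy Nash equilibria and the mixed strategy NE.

Pure NE: (Theater, Theater) and (Sports, Sports); Mixed NE: p = 0.6042, q = 0.3958

Work:
Check pure NE:
(Theater, Theater): (29, 19) - no unilateral deviation beneficial
(Sports, Sports): (19, 29) - no unilateral deviation beneficial
Mixed NE: P1 plays Theater with p = 0.6042, P2 plays Theater with q = 0.3958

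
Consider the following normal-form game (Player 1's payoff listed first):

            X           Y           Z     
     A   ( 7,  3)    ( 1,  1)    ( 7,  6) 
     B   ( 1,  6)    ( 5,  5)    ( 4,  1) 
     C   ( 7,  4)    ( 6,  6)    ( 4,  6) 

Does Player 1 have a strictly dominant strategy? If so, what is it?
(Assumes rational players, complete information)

No strictly dominant strategy exists for Player 1

Work:
A strategy strictly dominates another if it gives a strictly higher payoff against every opponent action. Compare each pair of P1's strategies column-by-column:
  A vs B: [7 vs 1, 1 vs 5, 7 vs 4] → A does not strictly dominate B (column Y: 1 ≤ 5)
  A vs C: [7 vs 7, 1 vs 6, 7 vs 4] → A does not strictly dominate C (column X: 7 ≤ 7)
  B vs A: [1 vs 7, 5 vs 1, 4 vs 7] → B does not strictly dominate A (column X: 1 ≤ 7)
  B vs C: [1 vs 7, 5 vs 6, 4 vs 4] → B does not strictly dominate C (column X: 1 ≤ 7)
  C vs A: [7 vs 7, 6 vs 1, 4 vs 7] → C does not strictly dominate A (column X: 7 ≤ 7)
  C vs B: [7 vs 1, 6 vs 5, 4 vs 4] → C does not strictly dominate B (column Z: 4 ≤ 4)
No single strategy strictly dominates all others → no strictly dominant strategy.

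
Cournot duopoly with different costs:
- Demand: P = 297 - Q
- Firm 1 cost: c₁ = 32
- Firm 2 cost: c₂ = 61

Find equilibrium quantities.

q₁* = 98.0, q₂* = 69.0

Work:
Reaction: q₁ = (297 - 32 - q₂)/2
Reaction: q₂ = (297 - 61 - q₁)/2
Solve simultaneously:
q₁* = (297 - 2×32 + 61)/3 = 98.0
q₂* = (297 - 2×61 + 32)/3 = 69.0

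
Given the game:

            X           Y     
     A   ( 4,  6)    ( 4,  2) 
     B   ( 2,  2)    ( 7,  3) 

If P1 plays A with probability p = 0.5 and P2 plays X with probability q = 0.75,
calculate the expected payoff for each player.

E[P1] = 3.625, E[P2] = 3.625

Work:
E[P1] = p·q·π₁(A,X) + p·(1-q)·π₁(A,Y) + (1-p)·q·π₁(B,X) + (1-p)·(1-q)·π₁(B,Y)
= 0.5·0.75·4 + 0.5·0.25·4 + 0.5·0.75·2 + 0.5·0.25·7
= 3.625

E[P2] = 3.625 (similar calculation)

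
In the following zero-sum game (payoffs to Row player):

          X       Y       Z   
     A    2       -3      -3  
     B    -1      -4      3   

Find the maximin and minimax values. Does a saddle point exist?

Maximin = -3, Minimax = -3, Saddle: True

Work:
Row minimums: [-3, -4] → maximin = -3
Column maximums: [2, -3, 3] → minimax = -3
Saddle point exists! Game value = -3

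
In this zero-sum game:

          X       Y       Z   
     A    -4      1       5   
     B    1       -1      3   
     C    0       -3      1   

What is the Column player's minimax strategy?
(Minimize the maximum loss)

Column should play X or Y (all achieve the minimum), value = 1

Work:
Column player minimizes Row's maximum payoff:
Column X: max payoff to Row = 1
Column Y: max payoff to Row = 1
Column Z: max payoff to Row = 5
Minimum is 1, achieved by columns X, Y (tied).
Each of X or Y is a minimax strategy.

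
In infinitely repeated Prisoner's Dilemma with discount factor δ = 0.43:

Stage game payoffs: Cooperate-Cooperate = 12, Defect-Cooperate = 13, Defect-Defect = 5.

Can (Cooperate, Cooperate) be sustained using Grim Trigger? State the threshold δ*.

δ* = 0.125; since δ = 0.43 ≥ 0.125, cooperation can be sustained

Work:
For Grim Trigger:
Cooperate forever: 12/(1-δ)
Defect then punished: 13 + 5·δ/(1-δ)
Need: 12/(1-δ) ≥ 13 + 5·δ/(1-δ)
Solving: δ ≥ (T-R)/(T-P) = (13-12)/(13-5) = 0.125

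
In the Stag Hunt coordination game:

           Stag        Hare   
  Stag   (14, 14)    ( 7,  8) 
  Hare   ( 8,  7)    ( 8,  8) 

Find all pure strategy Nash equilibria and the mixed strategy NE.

Pure NE: (Stag, Stag) and (Hare, Hare); Mixed NE: p = 0.1429, q = 0.1429

Work:
Check pure NE:
(Stag, Stag): (14, 14) - no unilateral deviation beneficial
(Hare, Hare): (8, 8) - no unilateral deviation beneficial
Mixed NE: P1 plays Stag with p = 0.1429, P2 plays Stag with q = 0.1429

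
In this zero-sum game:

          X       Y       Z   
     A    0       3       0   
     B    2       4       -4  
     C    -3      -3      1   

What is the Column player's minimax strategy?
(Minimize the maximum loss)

Column should play Z, value = 1

Work:
Column player minimizes Row's maximum payoff:
Column X: max payoff to Row = 2
Column Y: max payoff to Row = 4
Column Z: max payoff to Row = 1
Minimum is 1, achieved by column Z.
Minimax strategy: Z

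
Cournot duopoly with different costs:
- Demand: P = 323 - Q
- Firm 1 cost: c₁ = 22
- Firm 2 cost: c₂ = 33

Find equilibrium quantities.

q₁* = 104.0, q₂* = 93.0

Work:
Reaction: q₁ = (323 - 22 - q₂)/2
Reaction: q₂ = (323 - 33 - q₁)/2
Solve simultaneously:
q₁* = (323 - 2×22 + 33)/3 = 104.0
q₂* = (323 - 2×33 + 22)/3 = 93.0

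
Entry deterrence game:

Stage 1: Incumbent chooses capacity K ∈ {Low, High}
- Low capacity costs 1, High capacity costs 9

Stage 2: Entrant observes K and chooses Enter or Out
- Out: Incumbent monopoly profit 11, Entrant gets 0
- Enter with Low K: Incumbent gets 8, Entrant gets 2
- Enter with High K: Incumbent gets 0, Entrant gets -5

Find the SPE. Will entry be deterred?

SPE: (Low, Enter|Low, Out|High); Entry not deterred. Incumbent net profit = 7, Entrant gets 2

Work:
After Low K: Entrant enters (2 > 0)
After High K: Entrant stays out (-5 < 0)
Incumbent: Low → 8−1=7, High → 11−9=2
Incumbent chooses Low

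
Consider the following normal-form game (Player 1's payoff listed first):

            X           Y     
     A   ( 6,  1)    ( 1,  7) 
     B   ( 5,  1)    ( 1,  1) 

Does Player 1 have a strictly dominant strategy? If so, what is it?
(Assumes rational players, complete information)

No strictly dominant strategy exists for Player 1

Work:
A strategy strictly dominates another if it gives a strictly higher payoff against every opponent action. Compare each pair of P1's strategies column-by-column:
  A vs B: [6 vs 5, 1 vs 1] → A does not strictly dominate B (column Y: 1 ≤ 1)
  B vs A: [5 vs 6, 1 vs 1] → B does not strictly dominate A (column X: 5 ≤ 6)
No single strategy strictly dominates all others → no strictly dominant strategy.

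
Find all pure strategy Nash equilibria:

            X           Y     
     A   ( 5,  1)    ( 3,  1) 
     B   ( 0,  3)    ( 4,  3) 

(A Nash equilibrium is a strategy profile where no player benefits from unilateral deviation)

Nash equilibrium: (A, X), (B, Y)

Work:
Best responses:
  P1 vs X: payoffs [5, 0] → best response A (payoff 5)
  P1 vs Y: payoffs [3, 4] → best response B (payoff 4)
  P2 vs A: payoffs [1, 1] → best response X/Y (payoff 1)
  P2 vs B: payoffs [3, 3] → best response X/Y (payoff 3)
Mutual best responses: (A,X), (B,Y) → Nash equilibria.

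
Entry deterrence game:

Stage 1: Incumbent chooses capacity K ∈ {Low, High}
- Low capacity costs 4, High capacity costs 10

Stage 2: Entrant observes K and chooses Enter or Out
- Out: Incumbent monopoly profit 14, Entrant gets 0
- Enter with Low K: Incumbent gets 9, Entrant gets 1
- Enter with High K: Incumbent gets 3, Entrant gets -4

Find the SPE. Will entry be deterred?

SPE: (Low, Enter|Low, Out|High); Entry not deterred. Incumbent net profit = 5, Entrant gets 1

Work:
After Low K: Entrant enters (1 > 0)
After High K: Entrant stays out (-4 < 0)
Incumbent: Low → 9−4=5, High → 14−10=4
Incumbent chooses Low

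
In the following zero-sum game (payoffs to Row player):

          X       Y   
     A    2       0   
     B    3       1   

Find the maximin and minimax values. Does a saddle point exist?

Maximin = 1, Minimax = 1, Saddle: True

Work:
Row minimums: [0, 1] → maximin = 1
Column maximums: [3, 1] → minimax = 1
Saddle point exists! Game value = 1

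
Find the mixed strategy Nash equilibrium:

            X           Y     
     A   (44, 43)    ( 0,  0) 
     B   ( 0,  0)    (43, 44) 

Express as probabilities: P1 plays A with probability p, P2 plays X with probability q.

p = 0.5057, q = 0.4943

Work:
Find probabilities that make opponent indifferent:
P2 chooses q to make P1 indifferent between A and B
P1 chooses p to make P2 indifferent between X and Y
Mixed NE: P1 plays (A: 0.5057, B: 0.4943), P2 plays (X: 0.4943, Y: 0.5057)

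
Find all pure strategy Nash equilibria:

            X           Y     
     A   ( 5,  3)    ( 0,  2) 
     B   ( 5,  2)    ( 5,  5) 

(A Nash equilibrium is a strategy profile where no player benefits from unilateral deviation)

Nash equilibrium: (A, X), (B, Y)

Work:
Best responses:
  P1 vs X: payoffs [5, 5] → best response A/B (payoff 5)
  P1 vs Y: payoffs [0, 5] → best response B (payoff 5)
  P2 vs A: payoffs [3, 2] → best response X (payoff 3)
  P2 vs B: payoffs [2, 5] → best response Y (payoff 5)
Mutual best responses: (A,X), (B,Y) → Nash equilibria.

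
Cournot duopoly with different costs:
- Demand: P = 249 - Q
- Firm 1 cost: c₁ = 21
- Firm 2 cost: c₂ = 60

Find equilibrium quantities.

q₁* = 89.0, q₂* = 50.0

Work:
Reaction: q₁ = (249 - 21 - q₂)/2
Reaction: q₂ = (249 - 60 - q₁)/2
Solve simultaneously:
q₁* = (249 - 2×21 + 60)/3 = 89.0
q₂* = (249 - 2×60 + 21)/3 = 50.0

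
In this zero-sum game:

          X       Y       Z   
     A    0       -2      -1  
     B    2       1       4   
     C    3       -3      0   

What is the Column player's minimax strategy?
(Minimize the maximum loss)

Column should play Y, value = 1

Work:
Column player minimizes Row's maximum payoff:
Column X: max payoff to Row = 3
Column Y: max payoff to Row = 1
Column Z: max payoff to Row = 4
Minimum is 1, achieved by column Y.
Minimax strategy: Y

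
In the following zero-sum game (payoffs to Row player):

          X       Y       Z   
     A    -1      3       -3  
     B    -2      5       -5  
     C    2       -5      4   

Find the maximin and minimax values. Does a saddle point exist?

Maximin = -3, Minimax = 2, Saddle: False

Work:
Row minimums: [-3, -5, -5] → maximin = -3
Column maximums: [2, 5, 4] → minimax = 2
No saddle point (maximin ≠ minimax). Mixed strategy needed.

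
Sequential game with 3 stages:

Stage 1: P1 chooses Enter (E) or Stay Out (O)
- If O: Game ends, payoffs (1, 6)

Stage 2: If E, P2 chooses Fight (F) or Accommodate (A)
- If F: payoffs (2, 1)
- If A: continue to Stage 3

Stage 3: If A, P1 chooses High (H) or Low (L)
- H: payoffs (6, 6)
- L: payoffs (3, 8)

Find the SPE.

SPE: (E, A, H); Outcome (6, 6)

Work:
Stage 3: P1 chooses H (6 vs 3)
Stage 2: P2: F->1, A->6 (anticipating H). Choose A
Stage 1: P1: O->1, E->6 (anticipating A, H). Choose E
SPE path: E -> A -> H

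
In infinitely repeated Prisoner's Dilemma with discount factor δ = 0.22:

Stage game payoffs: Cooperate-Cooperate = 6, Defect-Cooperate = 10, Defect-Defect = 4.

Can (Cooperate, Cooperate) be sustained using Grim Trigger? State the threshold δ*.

δ* = 0.6667; since δ = 0.22 < 0.6667, cooperation cannot be sustained

Work:
For Grim Trigger:
Cooperate forever: 6/(1-δ)
Defect then punished: 10 + 4·δ/(1-δ)
Need: 6/(1-δ) ≥ 10 + 4·δ/(1-δ)
Solving: δ ≥ (T-R)/(T-P) = (10-6)/(10-4) = 0.6667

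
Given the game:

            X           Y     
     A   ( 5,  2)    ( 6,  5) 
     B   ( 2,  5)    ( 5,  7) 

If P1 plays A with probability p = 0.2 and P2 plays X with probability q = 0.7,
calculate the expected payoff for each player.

E[P1] = 3.38, E[P2] = 5.06

Work:
E[P1] = p·q·π₁(A,X) + p·(1-q)·π₁(A,Y) + (1-p)·q·π₁(B,X) + (1-p)·(1-q)·π₁(B,Y)
= 0.2·0.7·5 + 0.2·0.3·6 + 0.8·0.7·2 + 0.8·0.3·5
= 3.38

E[P2] = 5.06 (similar calculation)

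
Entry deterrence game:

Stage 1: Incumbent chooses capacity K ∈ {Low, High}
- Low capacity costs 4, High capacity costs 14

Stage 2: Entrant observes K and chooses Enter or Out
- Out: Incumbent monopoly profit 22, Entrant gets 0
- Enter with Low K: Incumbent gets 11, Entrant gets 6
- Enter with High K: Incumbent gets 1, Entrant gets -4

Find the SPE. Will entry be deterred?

SPE: (High, Enter|Low, Out|High); Entry deterred. Incumbent net profit = 8

Work:
After Low K: Entrant enters (6 > 0)
After High K: Entrant stays out (-4 < 0)
Incumbent: Low → 11−4=7, High → 22−14=8
Incumbent chooses High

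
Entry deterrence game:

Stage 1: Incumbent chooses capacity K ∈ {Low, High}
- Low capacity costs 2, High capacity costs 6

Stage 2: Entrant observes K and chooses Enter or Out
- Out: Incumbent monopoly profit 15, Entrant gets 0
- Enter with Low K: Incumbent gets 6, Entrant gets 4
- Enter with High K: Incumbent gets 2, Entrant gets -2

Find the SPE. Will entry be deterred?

SPE: (High, Enter|Low, Out|High); Entry deterred. Incumbent net profit = 9

Work:
After Low K: Entrant enters (4 > 0)
After High K: Entrant stays out (-2 < 0)
Incumbent: Low → 6−2=4, High → 15−6=9
Incumbent chooses High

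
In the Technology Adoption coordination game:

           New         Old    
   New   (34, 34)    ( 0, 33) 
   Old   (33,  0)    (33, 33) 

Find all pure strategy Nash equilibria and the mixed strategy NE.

Pure NE: (New, New) and (Old, Old); Mixed NE: p = 0.9706, q = 0.9706

Work:
Check pure NE:
(New, New): (34, 34) - no unilateral deviation beneficial
(Old, Old): (33, 33) - no unilateral deviation beneficial
Mixed NE: P1 plays New with p = 0.9706, P2 plays New with q = 0.9706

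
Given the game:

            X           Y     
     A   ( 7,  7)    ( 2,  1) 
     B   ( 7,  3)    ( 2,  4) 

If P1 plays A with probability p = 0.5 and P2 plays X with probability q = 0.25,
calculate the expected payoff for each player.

E[P1] = 3.25, E[P2] = 3.125

Work:
E[P1] = p·q·π₁(A,X) + p·(1-q)·π₁(A,Y) + (1-p)·q·π₁(B,X) + (1-p)·(1-q)·π₁(B,Y)
= 0.5·0.25·7 + 0.5·0.75·2 + 0.5·0.25·7 + 0.5·0.75·2
= 3.25

E[P2] = 3.125 (similar calculation)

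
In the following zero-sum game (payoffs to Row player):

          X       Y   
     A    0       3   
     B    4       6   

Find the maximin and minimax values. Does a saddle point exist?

Maximin = 4, Minimax = 4, Saddle: True

Work:
Row minimums: [0, 4] → maximin = 4
Column maximums: [4, 6] → minimax = 4
Saddle point exists! Game value = 4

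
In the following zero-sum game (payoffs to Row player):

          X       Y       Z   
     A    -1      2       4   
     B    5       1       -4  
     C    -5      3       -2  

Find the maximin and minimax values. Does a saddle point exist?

Maximin = -1, Minimax = 3, Saddle: False

Work:
Row minimums: [-1, -4, -5] → maximin = -1
Column maximums: [5, 3, 4] → minimax = 3
No saddle point (maximin ≠ minimax). Mixed strategy needed.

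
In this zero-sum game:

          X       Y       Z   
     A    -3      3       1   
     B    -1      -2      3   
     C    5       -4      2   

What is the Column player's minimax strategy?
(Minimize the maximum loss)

Column should play Y or Z (all achieve the minimum), value = 3

Work:
Column player minimizes Row's maximum payoff:
Column X: max payoff to Row = 5
Column Y: max payoff to Row = 3
Column Z: max payoff to Row = 3
Minimum is 3, achieved by columns Y, Z (tied).
Each of Y or Z is a minimax strategy.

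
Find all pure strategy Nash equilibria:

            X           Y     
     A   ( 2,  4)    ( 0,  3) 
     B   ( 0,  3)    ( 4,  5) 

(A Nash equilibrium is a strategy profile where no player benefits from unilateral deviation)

Nash equilibrium: (A, X), (B, Y)

Work:
Best responses:
  P1 vs X: payoffs [2, 0] → best response A (payoff 2)
  P1 vs Y: payoffs [0, 4] → best response B (payoff 4)
  P2 vs A: payoffs [4, 3] → best response X (payoff 4)
  P2 vs B: payoffs [3, 5] → best response Y (payoff 5)
Mutual best responses: (A,X), (B,Y) → Nash equilibria.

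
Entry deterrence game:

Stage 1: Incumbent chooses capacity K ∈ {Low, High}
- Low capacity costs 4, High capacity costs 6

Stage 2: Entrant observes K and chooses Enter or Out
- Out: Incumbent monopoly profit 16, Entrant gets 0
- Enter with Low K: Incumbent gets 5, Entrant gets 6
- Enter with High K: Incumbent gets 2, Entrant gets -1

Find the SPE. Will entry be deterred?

SPE: (High, Enter|Low, Out|High); Entry deterred. Incumbent net profit = 10

Work:
After Low K: Entrant enters (6 > 0)
After High K: Entrant stays out (-1 < 0)
Incumbent: Low → 5−4=1, High → 16−6=10
Incumbent chooses High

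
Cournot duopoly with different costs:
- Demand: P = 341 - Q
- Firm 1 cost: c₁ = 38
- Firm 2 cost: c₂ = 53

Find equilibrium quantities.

q₁* = 106.0, q₂* = 91.0

Work:
Reaction: q₁ = (341 - 38 - q₂)/2
Reaction: q₂ = (341 - 53 - q₁)/2
Solve simultaneously:
q₁* = (341 - 2×38 + 53)/3 = 106.0
q₂* = (341 - 2×53 + 38)/3 = 91.0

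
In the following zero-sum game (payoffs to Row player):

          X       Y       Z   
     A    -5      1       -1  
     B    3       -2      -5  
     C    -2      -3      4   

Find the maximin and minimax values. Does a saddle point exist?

Maximin = -3, Minimax = 1, Saddle: False

Work:
Row minimums: [-5, -5, -3] → maximin = -3
Column maximums: [3, 1, 4] → minimax = 1
No saddle point (maximin ≠ minimax). Mixed strategy needed.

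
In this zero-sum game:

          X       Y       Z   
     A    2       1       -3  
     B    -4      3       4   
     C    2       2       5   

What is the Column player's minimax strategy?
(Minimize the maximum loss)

Column should play X, value = 2

Work:
Column player minimizes Row's maximum payoff:
Column X: max payoff to Row = 2
Column Y: max payoff to Row = 3
Column Z: max payoff to Row = 5
Minimum is 2, achieved by column X.
Minimax strategy: X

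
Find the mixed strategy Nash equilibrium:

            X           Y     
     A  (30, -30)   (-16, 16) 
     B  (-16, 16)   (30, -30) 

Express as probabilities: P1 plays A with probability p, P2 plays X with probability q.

p = 0.5, q = 0.5

Work:
Find probabilities that make opponent indifferent:
P2 chooses q to make P1 indifferent between A and B
P1 chooses p to make P2 indifferent between X and Y
Mixed NE: P1 plays (A: 0.5, B: 0.5), P2 plays (X: 0.5, Y: 0.5)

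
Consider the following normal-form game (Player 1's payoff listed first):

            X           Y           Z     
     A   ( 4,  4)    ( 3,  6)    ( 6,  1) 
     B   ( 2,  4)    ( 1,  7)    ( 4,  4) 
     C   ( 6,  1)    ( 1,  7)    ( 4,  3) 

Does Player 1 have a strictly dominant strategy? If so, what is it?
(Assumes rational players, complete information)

No strictly dominant strategy exists for Player 1

Work:
A strategy strictly dominates another if it gives a strictly higher payoff against every opponent action. Compare each pair of P1's strategies column-by-column:
  A vs B: [4 vs 2, 3 vs 1, 6 vs 4] → A strictly dominates B
  A vs C: [4 vs 6, 3 vs 1, 6 vs 4] → A does not strictly dominate C (column X: 4 ≤ 6)
  B vs A: [2 vs 4, 1 vs 3, 4 vs 6] → B does not strictly dominate A (column X: 2 ≤ 4)
  B vs C: [2 vs 6, 1 vs 1, 4 vs 4] → B does not strictly dominate C (column X: 2 ≤ 6)
  C vs A: [6 vs 4, 1 vs 3, 4 vs 6] → C does not strictly dominate A (column Y: 1 ≤ 3)
  C vs B: [6 vs 2, 1 vs 1, 4 vs 4] → C does not strictly dominate B (column Y: 1 ≤ 1)
No single strategy strictly dominates all others → no strictly dominant strategy.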